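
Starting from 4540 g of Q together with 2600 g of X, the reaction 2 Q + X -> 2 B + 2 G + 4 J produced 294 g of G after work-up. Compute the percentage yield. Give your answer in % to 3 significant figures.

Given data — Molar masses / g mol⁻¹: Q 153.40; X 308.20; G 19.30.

n(Q) = 4540 / 153.40 = 29.60 mol
n(X) = 2600 / 308.20 = 8.436 mol
n/ν → Q: 14.80, X: 8.436; X is limiting.
theoretical n(G) = (2/1) × 8.436 = 16.87 mol → 325.6 g
% yield = 294 / 325.6 × 100 = 90.29 %

90.3 %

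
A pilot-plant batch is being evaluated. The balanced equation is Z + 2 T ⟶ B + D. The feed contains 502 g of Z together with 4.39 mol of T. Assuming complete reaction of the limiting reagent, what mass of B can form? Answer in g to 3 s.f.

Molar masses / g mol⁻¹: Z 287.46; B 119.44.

n(Z) = 502.0 / 287.46 = 1.746 mol
n(T) = 4.390 mol
n/ν for Z = 1.746/1 = 1.746
n/ν for T = 4.390/2 = 2.195
Smallest n/ν is Z → limiting reagent.
n(B) = (1/1) × 1.746 = 1.746 mol
mass = 1.746 × 119.44 = 208.5 g

209 g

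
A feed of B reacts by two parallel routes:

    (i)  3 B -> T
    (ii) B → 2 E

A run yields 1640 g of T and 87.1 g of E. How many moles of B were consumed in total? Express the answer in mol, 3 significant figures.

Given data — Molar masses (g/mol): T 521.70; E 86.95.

9.93 mol

n(T) = 1640 / 521.70 = 3.144 mol
n(E) = 87.1 / 86.95 = 1.002 mol
n(B) via (i) = (3/1)×3.144 = 9.432 mol
n(B) via (ii) = (1/2)×1.002 = 0.5010 mol
total n(B) = 9.432 + 0.5010 = 9.933 mol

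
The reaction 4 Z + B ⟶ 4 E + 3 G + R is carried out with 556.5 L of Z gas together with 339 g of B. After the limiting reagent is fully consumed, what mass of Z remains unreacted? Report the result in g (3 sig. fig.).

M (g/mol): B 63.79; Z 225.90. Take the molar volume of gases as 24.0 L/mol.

n(Z) = 556.5 / 24.0 = 23.19 mol
n(B) = 339.0 / 63.79 = 5.314 mol
n/ν for Z = 23.19/4 = 5.798
n/ν for B = 5.314/1 = 5.314
Smallest n/ν is B → limiting reagent.
Z consumed = (4/1) × 5.314 = 21.26 mol
Z remaining = 23.19 − 21.26 = 1.930 mol
mass = 1.930 × 225.90 = 436.0 g

436 g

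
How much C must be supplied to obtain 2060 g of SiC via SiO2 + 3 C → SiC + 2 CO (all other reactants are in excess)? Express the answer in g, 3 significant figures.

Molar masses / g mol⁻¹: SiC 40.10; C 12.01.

n(SiC) = 2060 / 40.10 = 51.37 mol
n(C) = (3/1) × 51.37 = 154.1 mol
mass = 154.1 × 12.01 = 1851 g

1850 g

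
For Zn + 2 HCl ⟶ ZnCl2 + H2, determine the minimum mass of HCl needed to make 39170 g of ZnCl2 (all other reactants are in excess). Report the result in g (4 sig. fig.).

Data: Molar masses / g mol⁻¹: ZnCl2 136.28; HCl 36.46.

n(ZnCl2) = 39170 / 136.28 = 287.4 mol
n(HCl) = (2/1) × 287.4 = 574.8 mol
mass = 574.8 × 36.46 = 20960 g

20960 g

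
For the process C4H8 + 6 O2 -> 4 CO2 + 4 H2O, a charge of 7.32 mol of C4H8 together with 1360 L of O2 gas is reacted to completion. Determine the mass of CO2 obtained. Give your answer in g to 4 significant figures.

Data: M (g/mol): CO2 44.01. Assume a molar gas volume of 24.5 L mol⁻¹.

n(C4H8) = 7.320 mol
n(O2) = 1360 / 24.5 = 55.51 mol
n/ν for C4H8 = 7.320/1 = 7.320
n/ν for O2 = 55.51/6 = 9.252
Smallest n/ν is C4H8 → limiting reagent.
n(CO2) = (4/1) × 7.320 = 29.28 mol
mass = 29.28 × 44.01 = 1289 g

1289 g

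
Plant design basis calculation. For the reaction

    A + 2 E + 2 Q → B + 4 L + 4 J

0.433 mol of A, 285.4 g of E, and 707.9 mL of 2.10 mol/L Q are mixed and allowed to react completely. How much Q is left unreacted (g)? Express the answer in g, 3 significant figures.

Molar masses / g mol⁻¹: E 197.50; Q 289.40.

n(A) = 0.4330 mol
n(E) = 285.4 / 197.50 = 1.445 mol
n(Q) = 2.10 × 707.9/1000 = 1.487 mol
n/ν → A: 0.4330, E: 0.7225, Q: 0.7435; A is limiting.
Q consumed = (2/1) × 0.4330 = 0.8660 mol
Q remaining = 1.487 − 0.8660 = 0.6210 mol
mass = 0.6210 × 289.40 = 179.7 g

180 g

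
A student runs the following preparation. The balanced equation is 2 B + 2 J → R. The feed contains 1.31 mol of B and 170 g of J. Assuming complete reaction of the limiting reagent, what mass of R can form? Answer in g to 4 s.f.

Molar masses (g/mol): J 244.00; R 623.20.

n(B) = 1.310 mol
n(J) = 170.0 / 244.00 = 0.6967 mol
n/ν for B = 1.310/2 = 0.6550
n/ν for J = 0.6967/2 = 0.3484
Smallest n/ν is J → limiting reagent.
n(R) = (1/2) × 0.6967 = 0.3484 mol
mass = 0.3484 × 623.20 = 217.1 g

217.1 g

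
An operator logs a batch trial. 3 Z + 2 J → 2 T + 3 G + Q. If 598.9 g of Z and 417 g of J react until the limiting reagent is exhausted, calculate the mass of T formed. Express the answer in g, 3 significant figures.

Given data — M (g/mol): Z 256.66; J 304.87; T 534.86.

732 g

n(Z) = 598.9 / 256.66 = 2.333 mol
n(J) = 417.0 / 304.87 = 1.368 mol
n/ν for Z = 2.333/3 = 0.7777
n/ν for J = 1.368/2 = 0.6840
Smallest n/ν is J → limiting reagent.
n(T) = (2/2) × 1.368 = 1.368 mol
mass = 1.368 × 534.86 = 731.7 g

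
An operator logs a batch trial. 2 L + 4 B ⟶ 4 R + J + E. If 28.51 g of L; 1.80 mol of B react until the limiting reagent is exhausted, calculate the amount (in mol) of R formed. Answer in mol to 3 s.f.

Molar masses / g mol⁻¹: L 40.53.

1.41 mol

n(L) = 28.51 / 40.53 = 0.7034 mol
n(B) = 1.800 mol
n/ν for L = 0.7034/2 = 0.3517
n/ν for B = 1.800/4 = 0.4500
Smallest n/ν is L → limiting reagent.
n(R) = (4/2) × 0.7034 = 1.407 mol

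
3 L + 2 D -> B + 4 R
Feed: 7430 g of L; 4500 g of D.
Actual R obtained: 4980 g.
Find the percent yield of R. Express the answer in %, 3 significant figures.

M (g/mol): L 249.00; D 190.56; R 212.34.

58.9 %

n(L) = 7430 / 249.00 = 29.84 mol
n(D) = 4500 / 190.56 = 23.61 mol
n/ν for L = 29.84/3 = 9.947
n/ν for D = 23.61/2 = 11.81
Smallest n/ν is L → limiting reagent.
theoretical n(R) = (4/3) × 29.84 = 39.79 mol → 8449 g
% yield = 4980 / 8449 × 100 = 58.94 %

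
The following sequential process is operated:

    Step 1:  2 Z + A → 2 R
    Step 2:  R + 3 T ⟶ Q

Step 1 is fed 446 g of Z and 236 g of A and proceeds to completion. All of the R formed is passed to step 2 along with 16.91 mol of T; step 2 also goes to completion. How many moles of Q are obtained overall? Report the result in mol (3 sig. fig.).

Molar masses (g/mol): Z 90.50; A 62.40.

Step 1:
n(Z) = 446.0 / 90.50 = 4.928 mol
n(A) = 236.0 / 62.40 = 3.782 mol
n/ν for Z = 4.928/2 = 2.464
n/ν for A = 3.782/1 = 3.782
Smallest n/ν is Z → limiting reagent.
n(R) produced = (2/2) × 4.928 = 4.928 mol
Step 2:
n(R) available = 4.928 mol
n(T) = 16.91 mol
n/ν for R = 4.928/1 = 4.928
n/ν for T = 16.91/3 = 5.637
Smallest n/ν is R → limiting reagent.
n(Q) = (1/1) × 4.928 = 4.928 mol

4.93 mol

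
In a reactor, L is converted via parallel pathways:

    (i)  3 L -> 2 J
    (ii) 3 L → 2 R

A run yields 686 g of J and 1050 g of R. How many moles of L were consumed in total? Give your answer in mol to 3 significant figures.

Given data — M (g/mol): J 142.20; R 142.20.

18.3 mol

n(J) = 686 / 142.20 = 4.824 mol
n(R) = 1050 / 142.20 = 7.384 mol
n(L) via (i) = (3/2)×4.824 = 7.236 mol
n(L) via (ii) = (3/2)×7.384 = 11.08 mol
total n(L) = 7.236 + 11.08 = 18.32 mol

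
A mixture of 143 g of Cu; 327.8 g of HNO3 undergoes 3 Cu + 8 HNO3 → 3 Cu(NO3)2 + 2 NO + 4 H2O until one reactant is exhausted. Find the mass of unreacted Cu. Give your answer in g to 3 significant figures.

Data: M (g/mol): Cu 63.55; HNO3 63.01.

19.0 g

n(Cu) = 143.0 / 63.55 = 2.250 mol
n(HNO3) = 327.8 / 63.01 = 5.202 mol
n/ν for Cu = 2.250/3 = 0.7500
n/ν for HNO3 = 5.202/8 = 0.6503
Smallest n/ν is HNO3 → limiting reagent.
Cu consumed = (3/8) × 5.202 = 1.951 mol
Cu remaining = 2.250 − 1.951 = 0.2990 mol
mass = 0.2990 × 63.55 = 19.00 g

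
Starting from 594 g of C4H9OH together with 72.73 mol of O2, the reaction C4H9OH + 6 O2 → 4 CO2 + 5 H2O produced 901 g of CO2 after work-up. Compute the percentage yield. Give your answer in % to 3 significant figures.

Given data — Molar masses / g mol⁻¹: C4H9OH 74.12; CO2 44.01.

n(C4H9OH) = 594.0 / 74.12 = 8.014 mol
n(O2) = 72.73 mol
n/ν for C4H9OH = 8.014/1 = 8.014
n/ν for O2 = 72.73/6 = 12.12
Smallest n/ν is C4H9OH → limiting reagent.
theoretical n(CO2) = (4/1) × 8.014 = 32.06 mol → 1411 g
% yield = 901 / 1411 × 100 = 63.86 %

63.9 %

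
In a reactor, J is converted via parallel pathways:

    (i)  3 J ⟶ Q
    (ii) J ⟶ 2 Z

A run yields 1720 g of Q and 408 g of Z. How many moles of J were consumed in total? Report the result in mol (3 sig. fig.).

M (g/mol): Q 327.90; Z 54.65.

n(Q) = 1720 / 327.90 = 5.246 mol
n(Z) = 408 / 54.65 = 7.466 mol
n(J) via (i) = (3/1)×5.246 = 15.74 mol
n(J) via (ii) = (1/2)×7.466 = 3.733 mol
total n(J) = 15.74 + 3.733 = 19.47 mol

19.5 mol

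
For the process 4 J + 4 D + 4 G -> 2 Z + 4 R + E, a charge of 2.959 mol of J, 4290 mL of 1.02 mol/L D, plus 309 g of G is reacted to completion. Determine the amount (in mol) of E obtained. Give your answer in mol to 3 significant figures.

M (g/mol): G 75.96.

0.740 mol

n(J) = 2.959 mol
n(D) = 1.02 × 4290/1000 = 4.376 mol
n(G) = 309.0 / 75.96 = 4.068 mol
n/ν for J = 2.959/4 = 0.7398
n/ν for D = 4.376/4 = 1.094
n/ν for G = 4.068/4 = 1.017
Smallest n/ν is J → limiting reagent.
n(E) = (1/4) × 2.959 = 0.7398 mol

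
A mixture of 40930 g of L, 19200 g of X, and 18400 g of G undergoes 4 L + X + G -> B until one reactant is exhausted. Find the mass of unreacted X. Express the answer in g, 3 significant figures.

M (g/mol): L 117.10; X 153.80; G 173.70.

n(L) = 40930 / 117.10 = 349.5 mol
n(X) = 19200 / 153.80 = 124.8 mol
n(G) = 18400 / 173.70 = 105.9 mol
n/ν → L: 87.38, X: 124.8, G: 105.9; L is limiting.
X consumed = (1/4) × 349.5 = 87.38 mol
X remaining = 124.8 − 87.38 = 37.42 mol
mass = 37.42 × 153.80 = 5755 g

5760 g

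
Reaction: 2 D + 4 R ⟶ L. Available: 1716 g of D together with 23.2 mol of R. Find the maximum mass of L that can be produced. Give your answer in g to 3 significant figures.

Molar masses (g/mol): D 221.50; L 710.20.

2750 g

n(D) = 1716 / 221.50 = 7.747 mol
n(R) = 23.20 mol
n/ν → D: 3.874, R: 5.800; D is limiting.
n(L) = (1/2) × 7.747 = 3.874 mol
mass = 3.874 × 710.20 = 2751 g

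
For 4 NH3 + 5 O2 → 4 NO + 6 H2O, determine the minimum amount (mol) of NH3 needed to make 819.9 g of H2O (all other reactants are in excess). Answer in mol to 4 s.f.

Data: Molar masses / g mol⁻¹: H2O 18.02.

30.33 mol

n(H2O) = 819.9 / 18.02 = 45.50 mol
n(NH3) = (4/6) × 45.50 = 30.33 mol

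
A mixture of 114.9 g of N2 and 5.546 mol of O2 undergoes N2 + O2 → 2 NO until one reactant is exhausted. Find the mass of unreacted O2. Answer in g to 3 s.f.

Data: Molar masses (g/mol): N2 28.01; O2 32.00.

46.2 g

n(N2) = 114.9 / 28.01 = 4.102 mol
n(O2) = 5.546 mol
n/ν → N2: 4.102, O2: 5.546; N2 is limiting.
O2 consumed = (1/1) × 4.102 = 4.102 mol
O2 remaining = 5.546 − 4.102 = 1.444 mol
mass = 1.444 × 32.00 = 46.21 g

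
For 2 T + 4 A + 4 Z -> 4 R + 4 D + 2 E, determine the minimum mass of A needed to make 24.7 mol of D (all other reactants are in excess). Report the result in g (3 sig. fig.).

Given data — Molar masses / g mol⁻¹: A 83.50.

2060 g

n(D) = 24.70 mol
n(A) = (4/4) × 24.70 = 24.70 mol
mass = 24.70 × 83.50 = 2062 g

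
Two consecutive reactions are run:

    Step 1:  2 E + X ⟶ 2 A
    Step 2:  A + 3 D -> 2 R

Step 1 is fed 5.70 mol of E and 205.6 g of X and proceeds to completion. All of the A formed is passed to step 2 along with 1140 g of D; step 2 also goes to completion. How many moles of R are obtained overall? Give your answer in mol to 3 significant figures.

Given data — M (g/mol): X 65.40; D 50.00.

11.4 mol

Step 1:
n(E) = 5.700 mol
n(X) = 205.6 / 65.40 = 3.144 mol
n/ν for E = 5.700/2 = 2.850
n/ν for X = 3.144/1 = 3.144
Smallest n/ν is E → limiting reagent.
n(A) produced = (2/2) × 5.700 = 5.700 mol
Step 2:
n(A) available = 5.700 mol
n(D) = 1140 / 50.00 = 22.80 mol
n/ν for A = 5.700/1 = 5.700
n/ν for D = 22.80/3 = 7.600
Smallest n/ν is A → limiting reagent.
n(R) = (2/1) × 5.700 = 11.40 mol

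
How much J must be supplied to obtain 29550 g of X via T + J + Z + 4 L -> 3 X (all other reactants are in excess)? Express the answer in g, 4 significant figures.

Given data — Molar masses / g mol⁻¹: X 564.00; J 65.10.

1137 g

n(X) = 29550 / 564.00 = 52.39 mol
n(J) = (1/3) × 52.39 = 17.46 mol
mass = 17.46 × 65.10 = 1137 g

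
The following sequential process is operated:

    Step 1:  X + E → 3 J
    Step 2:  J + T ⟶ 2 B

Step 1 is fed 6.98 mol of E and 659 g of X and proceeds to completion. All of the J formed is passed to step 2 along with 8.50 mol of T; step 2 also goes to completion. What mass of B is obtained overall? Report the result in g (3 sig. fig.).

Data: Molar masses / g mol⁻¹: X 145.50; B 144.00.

2450 g

Step 1:
n(E) = 6.980 mol
n(X) = 659.0 / 145.50 = 4.529 mol
n/ν → E: 6.980, X: 4.529; X is limiting.
n(J) produced = (3/1) × 4.529 = 13.59 mol
Step 2:
n(J) available = 13.59 mol
n(T) = 8.500 mol
n/ν → J: 13.59, T: 8.500; T is limiting.
n(B) = (2/1) × 8.500 = 17.00 mol
mass = 17.00 × 144.00 = 2448 g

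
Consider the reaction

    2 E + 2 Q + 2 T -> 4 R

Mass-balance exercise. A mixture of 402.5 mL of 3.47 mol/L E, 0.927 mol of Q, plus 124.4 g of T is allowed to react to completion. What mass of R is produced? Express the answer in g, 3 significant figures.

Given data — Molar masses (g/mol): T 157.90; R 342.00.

539 g

n(E) = 3.47 × 402.5/1000 = 1.397 mol
n(Q) = 0.9270 mol
n(T) = 124.4 / 157.90 = 0.7878 mol
n/ν → E: 0.6985, Q: 0.4635, T: 0.3939; T is limiting.
n(R) = (4/2) × 0.7878 = 1.576 mol
mass = 1.576 × 342.00 = 539.0 g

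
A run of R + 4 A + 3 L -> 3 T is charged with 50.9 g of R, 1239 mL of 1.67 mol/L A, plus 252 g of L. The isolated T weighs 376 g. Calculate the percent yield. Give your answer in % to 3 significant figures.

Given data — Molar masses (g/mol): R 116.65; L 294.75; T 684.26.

64.3 %

n(R) = 50.90 / 116.65 = 0.4363 mol
n(A) = 1.67 × 1239/1000 = 2.069 mol
n(L) = 252.0 / 294.75 = 0.8550 mol
n/ν for R = 0.4363/1 = 0.4363
n/ν for A = 2.069/4 = 0.5173
n/ν for L = 0.8550/3 = 0.2850
Smallest n/ν is L → limiting reagent.
theoretical n(T) = (3/3) × 0.8550 = 0.8550 mol → 585.0 g
% yield = 376 / 585.0 × 100 = 64.27 %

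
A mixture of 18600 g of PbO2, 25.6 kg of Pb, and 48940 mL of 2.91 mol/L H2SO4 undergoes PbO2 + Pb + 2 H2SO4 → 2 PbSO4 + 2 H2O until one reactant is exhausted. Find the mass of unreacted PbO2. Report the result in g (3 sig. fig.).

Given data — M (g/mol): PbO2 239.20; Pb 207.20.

n(PbO2) = 18600 / 239.20 = 77.76 mol
n(Pb) = 25.60×1000 / 207.20 = 123.6 mol
n(H2SO4) = 2.91 × 48940/1000 = 142.4 mol
n/ν for PbO2 = 77.76/1 = 77.76
n/ν for Pb = 123.6/1 = 123.6
n/ν for H2SO4 = 142.4/2 = 71.20
Smallest n/ν is H2SO4 → limiting reagent.
PbO2 consumed = (1/2) × 142.4 = 71.20 mol
PbO2 remaining = 77.76 − 71.20 = 6.560 mol
mass = 6.560 × 239.20 = 1569 g

1570 g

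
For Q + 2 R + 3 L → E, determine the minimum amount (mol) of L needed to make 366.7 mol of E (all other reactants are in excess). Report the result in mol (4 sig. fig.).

n(E) = 366.7 mol
n(L) = (3/1) × 366.7 = 1100 mol

1100 mol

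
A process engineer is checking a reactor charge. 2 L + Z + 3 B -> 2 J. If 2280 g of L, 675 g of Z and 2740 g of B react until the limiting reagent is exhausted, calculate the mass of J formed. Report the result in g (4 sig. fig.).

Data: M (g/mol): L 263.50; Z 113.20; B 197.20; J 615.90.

n(L) = 2280 / 263.50 = 8.653 mol
n(Z) = 675.0 / 113.20 = 5.963 mol
n(B) = 2740 / 197.20 = 13.89 mol
n/ν → L: 4.327, Z: 5.963, B: 4.630; L is limiting.
n(J) = (2/2) × 8.653 = 8.653 mol
mass = 8.653 × 615.90 = 5329 g

5329 g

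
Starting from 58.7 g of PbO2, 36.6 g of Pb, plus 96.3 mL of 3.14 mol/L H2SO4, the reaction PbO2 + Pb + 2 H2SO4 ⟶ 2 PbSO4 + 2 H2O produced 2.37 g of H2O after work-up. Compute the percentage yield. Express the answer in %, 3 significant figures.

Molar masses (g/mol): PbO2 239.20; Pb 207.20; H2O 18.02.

43.5 %

n(PbO2) = 58.70 / 239.20 = 0.2454 mol
n(Pb) = 36.60 / 207.20 = 0.1766 mol
n(H2SO4) = 3.14 × 96.30/1000 = 0.3024 mol
n/ν for PbO2 = 0.2454/1 = 0.2454
n/ν for Pb = 0.1766/1 = 0.1766
n/ν for H2SO4 = 0.3024/2 = 0.1512
Smallest n/ν is H2SO4 → limiting reagent.
theoretical n(H2O) = (2/2) × 0.3024 = 0.3024 mol → 5.449 g
% yield = 2.37 / 5.449 × 100 = 43.49 %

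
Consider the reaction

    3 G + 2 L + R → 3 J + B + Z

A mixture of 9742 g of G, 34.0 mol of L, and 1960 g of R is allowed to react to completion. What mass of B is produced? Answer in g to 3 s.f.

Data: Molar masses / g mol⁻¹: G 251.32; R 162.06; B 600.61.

7260 g

n(G) = 9742 / 251.32 = 38.76 mol
n(L) = 34.00 mol
n(R) = 1960 / 162.06 = 12.09 mol
n/ν for G = 38.76/3 = 12.92
n/ν for L = 34.00/2 = 17.00
n/ν for R = 12.09/1 = 12.09
Smallest n/ν is R → limiting reagent.
n(B) = (1/1) × 12.09 = 12.09 mol
mass = 12.09 × 600.61 = 7261 g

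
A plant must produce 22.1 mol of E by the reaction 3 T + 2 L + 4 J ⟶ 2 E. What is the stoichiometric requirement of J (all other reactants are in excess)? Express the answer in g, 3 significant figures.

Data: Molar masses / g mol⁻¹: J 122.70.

n(E) = 22.10 mol
n(J) = (4/2) × 22.10 = 44.20 mol
mass = 44.20 × 122.70 = 5423 g

5420 g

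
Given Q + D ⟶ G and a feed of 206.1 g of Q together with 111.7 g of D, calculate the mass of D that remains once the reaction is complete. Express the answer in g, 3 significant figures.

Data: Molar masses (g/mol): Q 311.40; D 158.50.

6.80 g

n(Q) = 206.1 / 311.40 = 0.6618 mol
n(D) = 111.7 / 158.50 = 0.7047 mol
n/ν → Q: 0.6618, D: 0.7047; Q is limiting.
D consumed = (1/1) × 0.6618 = 0.6618 mol
D remaining = 0.7047 − 0.6618 = 0.04290 mol
mass = 0.04290 × 158.50 = 6.800 g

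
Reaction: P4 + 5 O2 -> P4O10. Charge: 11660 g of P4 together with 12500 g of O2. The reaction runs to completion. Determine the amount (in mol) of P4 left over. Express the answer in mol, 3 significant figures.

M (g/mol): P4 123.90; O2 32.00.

n(P4) = 11660 / 123.90 = 94.11 mol
n(O2) = 12500 / 32.00 = 390.6 mol
n/ν → P4: 94.11, O2: 78.12; O2 is limiting.
P4 consumed = (1/5) × 390.6 = 78.12 mol
P4 remaining = 94.11 − 78.12 = 15.99 mol

16.0 mol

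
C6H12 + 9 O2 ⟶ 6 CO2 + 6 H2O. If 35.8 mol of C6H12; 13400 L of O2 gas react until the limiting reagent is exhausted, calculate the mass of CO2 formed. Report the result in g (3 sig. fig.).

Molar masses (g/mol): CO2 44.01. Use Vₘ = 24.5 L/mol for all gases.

9450 g

n(C6H12) = 35.80 mol
n(O2) = 13400 / 24.5 = 546.9 mol
n/ν for C6H12 = 35.80/1 = 35.80
n/ν for O2 = 546.9/9 = 60.77
Smallest n/ν is C6H12 → limiting reagent.
n(CO2) = (6/1) × 35.80 = 214.8 mol
mass = 214.8 × 44.01 = 9453 g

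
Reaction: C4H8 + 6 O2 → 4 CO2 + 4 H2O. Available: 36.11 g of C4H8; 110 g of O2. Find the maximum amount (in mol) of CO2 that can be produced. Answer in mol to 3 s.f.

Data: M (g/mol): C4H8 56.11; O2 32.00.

2.29 mol

n(C4H8) = 36.11 / 56.11 = 0.6436 mol
n(O2) = 110.0 / 32.00 = 3.438 mol
n/ν → C4H8: 0.6436, O2: 0.5730; O2 is limiting.
n(CO2) = (4/6) × 3.438 = 2.292 mol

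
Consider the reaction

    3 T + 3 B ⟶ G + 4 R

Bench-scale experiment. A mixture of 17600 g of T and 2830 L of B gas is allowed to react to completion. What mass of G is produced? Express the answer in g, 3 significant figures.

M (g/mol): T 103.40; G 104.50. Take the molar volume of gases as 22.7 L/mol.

4340 g

n(T) = 17600 / 103.40 = 170.2 mol
n(B) = 2830 / 22.7 = 124.7 mol
n/ν → T: 56.73, B: 41.57; B is limiting.
n(G) = (1/3) × 124.7 = 41.57 mol
mass = 41.57 × 104.50 = 4344 g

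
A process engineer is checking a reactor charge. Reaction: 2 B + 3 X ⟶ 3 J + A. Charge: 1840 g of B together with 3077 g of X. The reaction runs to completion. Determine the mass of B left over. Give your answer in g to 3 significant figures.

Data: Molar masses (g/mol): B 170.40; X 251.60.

451 g

n(B) = 1840 / 170.40 = 10.80 mol
n(X) = 3077 / 251.60 = 12.23 mol
n/ν for B = 10.80/2 = 5.400
n/ν for X = 12.23/3 = 4.077
Smallest n/ν is X → limiting reagent.
B consumed = (2/3) × 12.23 = 8.153 mol
B remaining = 10.80 − 8.153 = 2.647 mol
mass = 2.647 × 170.40 = 451.0 g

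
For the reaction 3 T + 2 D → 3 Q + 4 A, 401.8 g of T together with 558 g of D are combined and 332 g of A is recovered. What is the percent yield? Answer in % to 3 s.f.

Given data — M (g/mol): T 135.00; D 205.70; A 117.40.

n(T) = 401.8 / 135.00 = 2.976 mol
n(D) = 558.0 / 205.70 = 2.713 mol
n/ν for T = 2.976/3 = 0.9920
n/ν for D = 2.713/2 = 1.357
Smallest n/ν is T → limiting reagent.
theoretical n(A) = (4/3) × 2.976 = 3.968 mol → 465.8 g
% yield = 332 / 465.8 × 100 = 71.28 %

71.3 %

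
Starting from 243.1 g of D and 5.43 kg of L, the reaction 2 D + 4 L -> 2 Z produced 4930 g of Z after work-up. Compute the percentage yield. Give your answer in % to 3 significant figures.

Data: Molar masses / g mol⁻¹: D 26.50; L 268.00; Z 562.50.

95.5 %

n(D) = 243.1 / 26.50 = 9.174 mol
n(L) = 5.430×1000 / 268.00 = 20.26 mol
n/ν for D = 9.174/2 = 4.587
n/ν for L = 20.26/4 = 5.065
Smallest n/ν is D → limiting reagent.
theoretical n(Z) = (2/2) × 9.174 = 9.174 mol → 5160 g
% yield = 4930 / 5160 × 100 = 95.54 %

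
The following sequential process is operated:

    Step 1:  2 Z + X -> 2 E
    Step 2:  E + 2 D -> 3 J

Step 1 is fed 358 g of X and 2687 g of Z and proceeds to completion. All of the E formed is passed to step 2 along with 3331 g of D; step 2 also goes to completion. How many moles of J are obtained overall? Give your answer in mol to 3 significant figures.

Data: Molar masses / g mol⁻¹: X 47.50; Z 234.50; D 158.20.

Step 1:
n(X) = 358.0 / 47.50 = 7.537 mol
n(Z) = 2687 / 234.50 = 11.46 mol
n/ν for X = 7.537/1 = 7.537
n/ν for Z = 11.46/2 = 5.730
Smallest n/ν is Z → limiting reagent.
n(E) produced = (2/2) × 11.46 = 11.46 mol
Step 2:
n(E) available = 11.46 mol
n(D) = 3331 / 158.20 = 21.06 mol
n/ν for E = 11.46/1 = 11.46
n/ν for D = 21.06/2 = 10.53
Smallest n/ν is D → limiting reagent.
n(J) = (3/2) × 21.06 = 31.59 mol

31.6 mol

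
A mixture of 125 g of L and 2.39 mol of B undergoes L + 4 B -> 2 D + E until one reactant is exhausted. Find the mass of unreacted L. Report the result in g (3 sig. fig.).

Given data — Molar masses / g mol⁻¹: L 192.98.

9.69 g

n(L) = 125.0 / 192.98 = 0.6477 mol
n(B) = 2.390 mol
n/ν → L: 0.6477, B: 0.5975; B is limiting.
L consumed = (1/4) × 2.390 = 0.5975 mol
L remaining = 0.6477 − 0.5975 = 0.05020 mol
mass = 0.05020 × 192.98 = 9.688 g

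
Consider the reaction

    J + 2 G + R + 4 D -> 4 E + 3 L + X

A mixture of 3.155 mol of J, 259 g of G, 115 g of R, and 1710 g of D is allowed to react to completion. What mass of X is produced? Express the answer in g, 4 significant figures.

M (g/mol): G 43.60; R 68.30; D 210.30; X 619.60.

1043 g

n(J) = 3.155 mol
n(G) = 259.0 / 43.60 = 5.940 mol
n(R) = 115.0 / 68.30 = 1.684 mol
n(D) = 1710 / 210.30 = 8.131 mol
n/ν for J = 3.155/1 = 3.155
n/ν for G = 5.940/2 = 2.970
n/ν for R = 1.684/1 = 1.684
n/ν for D = 8.131/4 = 2.033
Smallest n/ν is R → limiting reagent.
n(X) = (1/1) × 1.684 = 1.684 mol
mass = 1.684 × 619.60 = 1043 g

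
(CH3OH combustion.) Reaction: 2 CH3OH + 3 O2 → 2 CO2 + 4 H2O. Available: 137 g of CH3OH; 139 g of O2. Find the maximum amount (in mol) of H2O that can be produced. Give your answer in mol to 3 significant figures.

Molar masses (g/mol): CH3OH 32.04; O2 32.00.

5.79 mol

n(CH3OH) = 137.0 / 32.04 = 4.276 mol
n(O2) = 139.0 / 32.00 = 4.344 mol
n/ν for CH3OH = 4.276/2 = 2.138
n/ν for O2 = 4.344/3 = 1.448
Smallest n/ν is O2 → limiting reagent.
n(H2O) = (4/3) × 4.344 = 5.792 mol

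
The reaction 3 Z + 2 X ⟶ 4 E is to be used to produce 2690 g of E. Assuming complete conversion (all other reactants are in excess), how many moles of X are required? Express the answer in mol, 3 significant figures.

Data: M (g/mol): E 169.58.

7.93 mol

n(E) = 2690 / 169.58 = 15.86 mol
n(X) = (2/4) × 15.86 = 7.930 mol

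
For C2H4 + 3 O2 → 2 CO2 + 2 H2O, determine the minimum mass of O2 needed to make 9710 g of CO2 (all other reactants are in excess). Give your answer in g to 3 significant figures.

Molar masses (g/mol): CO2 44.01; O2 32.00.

10600 g

n(CO2) = 9710 / 44.01 = 220.6 mol
n(O2) = (3/2) × 220.6 = 330.9 mol
mass = 330.9 × 32.00 = 10590 g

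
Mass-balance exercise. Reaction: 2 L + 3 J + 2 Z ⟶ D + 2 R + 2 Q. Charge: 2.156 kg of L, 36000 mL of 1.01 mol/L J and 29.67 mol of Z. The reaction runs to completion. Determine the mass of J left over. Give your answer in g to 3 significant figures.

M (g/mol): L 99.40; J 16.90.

64.6 g

n(L) = 2.156×1000 / 99.40 = 21.69 mol
n(J) = 1.01 × 36000/1000 = 36.36 mol
n(Z) = 29.67 mol
n/ν for L = 21.69/2 = 10.85
n/ν for J = 36.36/3 = 12.12
n/ν for Z = 29.67/2 = 14.84
Smallest n/ν is L → limiting reagent.
J consumed = (3/2) × 21.69 = 32.54 mol
J remaining = 36.36 − 32.54 = 3.820 mol
mass = 3.820 × 16.90 = 64.56 g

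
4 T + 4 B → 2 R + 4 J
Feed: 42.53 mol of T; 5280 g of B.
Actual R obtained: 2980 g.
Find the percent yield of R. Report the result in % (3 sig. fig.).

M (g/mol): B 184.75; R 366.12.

n(T) = 42.53 mol
n(B) = 5280 / 184.75 = 28.58 mol
n/ν for T = 42.53/4 = 10.63
n/ν for B = 28.58/4 = 7.145
Smallest n/ν is B → limiting reagent.
theoretical n(R) = (2/4) × 28.58 = 14.29 mol → 5232 g
% yield = 2980 / 5232 × 100 = 56.96 %

57.0 %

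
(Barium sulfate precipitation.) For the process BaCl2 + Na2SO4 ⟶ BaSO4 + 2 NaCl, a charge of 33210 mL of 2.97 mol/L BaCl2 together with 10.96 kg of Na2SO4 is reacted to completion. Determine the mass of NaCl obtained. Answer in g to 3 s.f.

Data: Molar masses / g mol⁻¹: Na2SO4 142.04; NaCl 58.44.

9020 g

n(BaCl2) = 2.97 × 33210/1000 = 98.63 mol
n(Na2SO4) = 10.96×1000 / 142.04 = 77.16 mol
n/ν for BaCl2 = 98.63/1 = 98.63
n/ν for Na2SO4 = 77.16/1 = 77.16
Smallest n/ν is Na2SO4 → limiting reagent.
n(NaCl) = (2/1) × 77.16 = 154.3 mol
mass = 154.3 × 58.44 = 9017 g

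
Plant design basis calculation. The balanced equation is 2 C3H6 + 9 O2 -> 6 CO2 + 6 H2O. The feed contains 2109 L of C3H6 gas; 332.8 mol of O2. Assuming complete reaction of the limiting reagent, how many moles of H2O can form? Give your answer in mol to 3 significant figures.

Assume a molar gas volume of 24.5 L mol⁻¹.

222 mol

n(C3H6) = 2109 / 24.5 = 86.08 mol
n(O2) = 332.8 mol
n/ν for C3H6 = 86.08/2 = 43.04
n/ν for O2 = 332.8/9 = 36.98
Smallest n/ν is O2 → limiting reagent.
n(H2O) = (6/9) × 332.8 = 221.9 mol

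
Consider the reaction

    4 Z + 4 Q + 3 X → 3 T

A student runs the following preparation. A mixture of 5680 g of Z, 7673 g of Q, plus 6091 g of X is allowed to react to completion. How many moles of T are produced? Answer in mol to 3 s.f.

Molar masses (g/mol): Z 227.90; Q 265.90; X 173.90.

18.7 mol

n(Z) = 5680 / 227.90 = 24.92 mol
n(Q) = 7673 / 265.90 = 28.86 mol
n(X) = 6091 / 173.90 = 35.03 mol
n/ν → Z: 6.230, Q: 7.215, X: 11.68; Z is limiting.
n(T) = (3/4) × 24.92 = 18.69 mol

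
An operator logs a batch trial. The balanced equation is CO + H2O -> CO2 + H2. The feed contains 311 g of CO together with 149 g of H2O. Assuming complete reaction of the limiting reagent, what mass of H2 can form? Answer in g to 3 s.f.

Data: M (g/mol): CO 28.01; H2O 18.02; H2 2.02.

n(CO) = 311.0 / 28.01 = 11.10 mol
n(H2O) = 149.0 / 18.02 = 8.269 mol
n/ν → CO: 11.10, H2O: 8.269; H2O is limiting.
n(H2) = (1/1) × 8.269 = 8.269 mol
mass = 8.269 × 2.02 = 16.70 g

16.7 g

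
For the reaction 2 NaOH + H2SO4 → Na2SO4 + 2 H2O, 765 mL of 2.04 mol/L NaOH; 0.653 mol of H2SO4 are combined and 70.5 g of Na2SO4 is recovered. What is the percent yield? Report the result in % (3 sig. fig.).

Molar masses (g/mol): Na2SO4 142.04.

n(NaOH) = 2.04 × 765.0/1000 = 1.561 mol
n(H2SO4) = 0.6530 mol
n/ν → NaOH: 0.7805, H2SO4: 0.6530; H2SO4 is limiting.
theoretical n(Na2SO4) = (1/1) × 0.6530 = 0.6530 mol → 92.75 g
% yield = 70.5 / 92.75 × 100 = 76.01 %

76.0 %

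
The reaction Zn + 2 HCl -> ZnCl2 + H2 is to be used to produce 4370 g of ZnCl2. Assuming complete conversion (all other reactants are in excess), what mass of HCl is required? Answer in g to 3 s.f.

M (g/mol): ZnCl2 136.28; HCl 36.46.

2340 g

n(ZnCl2) = 4370 / 136.28 = 32.07 mol
n(HCl) = (2/1) × 32.07 = 64.14 mol
mass = 64.14 × 36.46 = 2339 g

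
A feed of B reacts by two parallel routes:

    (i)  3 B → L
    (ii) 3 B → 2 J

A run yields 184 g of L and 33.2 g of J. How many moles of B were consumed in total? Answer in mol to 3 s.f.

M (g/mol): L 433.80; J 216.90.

n(L) = 184 / 433.80 = 0.4242 mol
n(J) = 33.2 / 216.90 = 0.1531 mol
n(B) via (i) = (3/1)×0.4242 = 1.273 mol
n(B) via (ii) = (3/2)×0.1531 = 0.2297 mol
total n(B) = 1.273 + 0.2297 = 1.503 mol

1.50 mol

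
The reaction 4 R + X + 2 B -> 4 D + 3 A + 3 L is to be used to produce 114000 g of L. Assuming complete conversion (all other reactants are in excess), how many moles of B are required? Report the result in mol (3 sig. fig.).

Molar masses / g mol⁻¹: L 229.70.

331 mol

n(L) = 114000 / 229.70 = 496.3 mol
n(B) = (2/3) × 496.3 = 330.9 mol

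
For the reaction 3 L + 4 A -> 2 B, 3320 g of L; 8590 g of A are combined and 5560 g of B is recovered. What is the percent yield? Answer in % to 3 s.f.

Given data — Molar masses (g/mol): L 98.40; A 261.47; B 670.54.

50.5 %

n(L) = 3320 / 98.40 = 33.74 mol
n(A) = 8590 / 261.47 = 32.85 mol
n/ν for L = 33.74/3 = 11.25
n/ν for A = 32.85/4 = 8.213
Smallest n/ν is A → limiting reagent.
theoretical n(B) = (2/4) × 32.85 = 16.43 mol → 11020 g
% yield = 5560 / 11020 × 100 = 50.45 %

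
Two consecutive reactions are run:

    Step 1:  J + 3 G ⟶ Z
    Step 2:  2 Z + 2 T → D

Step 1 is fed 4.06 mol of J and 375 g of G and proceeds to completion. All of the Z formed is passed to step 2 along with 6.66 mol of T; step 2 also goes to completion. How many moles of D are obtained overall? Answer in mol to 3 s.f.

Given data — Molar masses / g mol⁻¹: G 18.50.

Step 1:
n(J) = 4.060 mol
n(G) = 375.0 / 18.50 = 20.27 mol
n/ν for J = 4.060/1 = 4.060
n/ν for G = 20.27/3 = 6.757
Smallest n/ν is J → limiting reagent.
n(Z) produced = (1/1) × 4.060 = 4.060 mol
Step 2:
n(Z) available = 4.060 mol
n(T) = 6.660 mol
n/ν for Z = 4.060/2 = 2.030
n/ν for T = 6.660/2 = 3.330
Smallest n/ν is Z → limiting reagent.
n(D) = (1/2) × 4.060 = 2.030 mol

2.03 mol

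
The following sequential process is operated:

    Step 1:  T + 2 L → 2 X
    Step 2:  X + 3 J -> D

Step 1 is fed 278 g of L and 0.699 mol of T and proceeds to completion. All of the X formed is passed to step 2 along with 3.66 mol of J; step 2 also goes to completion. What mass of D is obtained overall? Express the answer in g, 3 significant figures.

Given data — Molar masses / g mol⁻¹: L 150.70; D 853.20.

Step 1:
n(L) = 278.0 / 150.70 = 1.845 mol
n(T) = 0.6990 mol
n/ν for L = 1.845/2 = 0.9225
n/ν for T = 0.6990/1 = 0.6990
Smallest n/ν is T → limiting reagent.
n(X) produced = (2/1) × 0.6990 = 1.398 mol
Step 2:
n(X) available = 1.398 mol
n(J) = 3.660 mol
n/ν for X = 1.398/1 = 1.398
n/ν for J = 3.660/3 = 1.220
Smallest n/ν is J → limiting reagent.
n(D) = (1/3) × 3.660 = 1.220 mol
mass = 1.220 × 853.20 = 1041 g

1040 g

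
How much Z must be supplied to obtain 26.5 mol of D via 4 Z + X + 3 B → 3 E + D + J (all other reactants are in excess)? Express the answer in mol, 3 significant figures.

106 mol

n(D) = 26.50 mol
n(Z) = (4/1) × 26.50 = 106.0 mol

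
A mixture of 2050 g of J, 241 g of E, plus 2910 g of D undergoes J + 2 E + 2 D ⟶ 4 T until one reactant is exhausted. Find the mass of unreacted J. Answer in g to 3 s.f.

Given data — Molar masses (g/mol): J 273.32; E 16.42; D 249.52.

456 g

n(J) = 2050 / 273.32 = 7.500 mol
n(E) = 241.0 / 16.42 = 14.68 mol
n(D) = 2910 / 249.52 = 11.66 mol
n/ν → J: 7.500, E: 7.340, D: 5.830; D is limiting.
J consumed = (1/2) × 11.66 = 5.830 mol
J remaining = 7.500 − 5.830 = 1.670 mol
mass = 1.670 × 273.32 = 456.4 g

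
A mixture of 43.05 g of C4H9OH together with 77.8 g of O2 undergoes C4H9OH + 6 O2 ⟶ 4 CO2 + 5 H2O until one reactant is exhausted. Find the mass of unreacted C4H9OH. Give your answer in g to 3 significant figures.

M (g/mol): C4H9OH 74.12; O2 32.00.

13.0 g

n(C4H9OH) = 43.05 / 74.12 = 0.5808 mol
n(O2) = 77.80 / 32.00 = 2.431 mol
n/ν → C4H9OH: 0.5808, O2: 0.4052; O2 is limiting.
C4H9OH consumed = (1/6) × 2.431 = 0.4052 mol
C4H9OH remaining = 0.5808 − 0.4052 = 0.1756 mol
mass = 0.1756 × 74.12 = 13.02 g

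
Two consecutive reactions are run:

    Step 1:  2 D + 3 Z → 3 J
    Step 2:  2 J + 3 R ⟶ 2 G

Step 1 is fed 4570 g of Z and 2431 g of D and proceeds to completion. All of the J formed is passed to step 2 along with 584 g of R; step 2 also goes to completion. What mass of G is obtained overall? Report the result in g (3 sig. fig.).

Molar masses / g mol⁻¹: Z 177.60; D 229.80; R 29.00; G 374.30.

Step 1:
n(Z) = 4570 / 177.60 = 25.73 mol
n(D) = 2431 / 229.80 = 10.58 mol
n/ν for Z = 25.73/3 = 8.577
n/ν for D = 10.58/2 = 5.290
Smallest n/ν is D → limiting reagent.
n(J) produced = (3/2) × 10.58 = 15.87 mol
Step 2:
n(J) available = 15.87 mol
n(R) = 584.0 / 29.00 = 20.14 mol
n/ν for J = 15.87/2 = 7.935
n/ν for R = 20.14/3 = 6.713
Smallest n/ν is R → limiting reagent.
n(G) = (2/3) × 20.14 = 13.43 mol
mass = 13.43 × 374.30 = 5027 g

5030 g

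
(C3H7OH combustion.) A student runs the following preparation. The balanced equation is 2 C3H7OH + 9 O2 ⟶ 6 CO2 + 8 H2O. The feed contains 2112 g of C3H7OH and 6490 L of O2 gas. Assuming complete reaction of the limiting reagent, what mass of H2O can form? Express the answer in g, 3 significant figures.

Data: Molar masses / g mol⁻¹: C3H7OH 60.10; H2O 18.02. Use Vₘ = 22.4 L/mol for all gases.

2530 g

n(C3H7OH) = 2112 / 60.10 = 35.14 mol
n(O2) = 6490 / 22.4 = 289.7 mol
n/ν for C3H7OH = 35.14/2 = 17.57
n/ν for O2 = 289.7/9 = 32.19
Smallest n/ν is C3H7OH → limiting reagent.
n(H2O) = (8/2) × 35.14 = 140.6 mol
mass = 140.6 × 18.02 = 2534 g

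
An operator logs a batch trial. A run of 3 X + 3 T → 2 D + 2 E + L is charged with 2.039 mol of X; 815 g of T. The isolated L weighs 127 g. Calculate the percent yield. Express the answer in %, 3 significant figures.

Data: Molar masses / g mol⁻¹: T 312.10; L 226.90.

82.4 %

n(X) = 2.039 mol
n(T) = 815.0 / 312.10 = 2.611 mol
n/ν for X = 2.039/3 = 0.6797
n/ν for T = 2.611/3 = 0.8703
Smallest n/ν is X → limiting reagent.
theoretical n(L) = (1/3) × 2.039 = 0.6797 mol → 154.2 g
% yield = 127 / 154.2 × 100 = 82.36 %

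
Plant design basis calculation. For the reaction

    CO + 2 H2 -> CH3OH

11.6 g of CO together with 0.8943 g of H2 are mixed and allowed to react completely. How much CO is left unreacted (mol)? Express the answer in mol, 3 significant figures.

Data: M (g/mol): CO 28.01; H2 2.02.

n(CO) = 11.60 / 28.01 = 0.4141 mol
n(H2) = 0.8943 / 2.02 = 0.4427 mol
n/ν for CO = 0.4141/1 = 0.4141
n/ν for H2 = 0.4427/2 = 0.2214
Smallest n/ν is H2 → limiting reagent.
CO consumed = (1/2) × 0.4427 = 0.2214 mol
CO remaining = 0.4141 − 0.2214 = 0.1927 mol

0.193 mol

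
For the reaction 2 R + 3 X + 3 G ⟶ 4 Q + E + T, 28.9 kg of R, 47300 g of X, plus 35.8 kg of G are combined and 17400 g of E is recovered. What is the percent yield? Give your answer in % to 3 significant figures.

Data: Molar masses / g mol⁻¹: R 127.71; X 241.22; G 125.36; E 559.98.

n(R) = 28.90×1000 / 127.71 = 226.3 mol
n(X) = 47300 / 241.22 = 196.1 mol
n(G) = 35.80×1000 / 125.36 = 285.6 mol
n/ν for R = 226.3/2 = 113.2
n/ν for X = 196.1/3 = 65.37
n/ν for G = 285.6/3 = 95.20
Smallest n/ν is X → limiting reagent.
theoretical n(E) = (1/3) × 196.1 = 65.37 mol → 36610 g
% yield = 17400 / 36610 × 100 = 47.53 %

47.5 %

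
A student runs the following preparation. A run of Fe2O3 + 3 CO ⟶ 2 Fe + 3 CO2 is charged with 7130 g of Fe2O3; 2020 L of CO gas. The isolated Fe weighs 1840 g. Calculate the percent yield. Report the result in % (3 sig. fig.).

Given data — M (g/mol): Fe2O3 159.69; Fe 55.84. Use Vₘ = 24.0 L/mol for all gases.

n(Fe2O3) = 7130 / 159.69 = 44.65 mol
n(CO) = 2020 / 24.0 = 84.17 mol
n/ν for Fe2O3 = 44.65/1 = 44.65
n/ν for CO = 84.17/3 = 28.06
Smallest n/ν is CO → limiting reagent.
theoretical n(Fe) = (2/3) × 84.17 = 56.11 mol → 3133 g
% yield = 1840 / 3133 × 100 = 58.73 %

58.7 %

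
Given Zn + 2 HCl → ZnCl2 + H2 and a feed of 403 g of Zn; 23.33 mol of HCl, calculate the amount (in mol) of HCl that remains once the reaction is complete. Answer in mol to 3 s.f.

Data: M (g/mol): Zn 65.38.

n(Zn) = 403.0 / 65.38 = 6.164 mol
n(HCl) = 23.33 mol
n/ν for Zn = 6.164/1 = 6.164
n/ν for HCl = 23.33/2 = 11.67
Smallest n/ν is Zn → limiting reagent.
HCl consumed = (2/1) × 6.164 = 12.33 mol
HCl remaining = 23.33 − 12.33 = 11.00 mol

11.0 mol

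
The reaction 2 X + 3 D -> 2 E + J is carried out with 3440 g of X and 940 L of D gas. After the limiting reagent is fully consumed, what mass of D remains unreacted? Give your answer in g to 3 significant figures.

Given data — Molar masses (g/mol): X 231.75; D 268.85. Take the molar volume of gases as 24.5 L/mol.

4330 g

n(X) = 3440 / 231.75 = 14.84 mol
n(D) = 940.0 / 24.5 = 38.37 mol
n/ν for X = 14.84/2 = 7.420
n/ν for D = 38.37/3 = 12.79
Smallest n/ν is X → limiting reagent.
D consumed = (3/2) × 14.84 = 22.26 mol
D remaining = 38.37 − 22.26 = 16.11 mol
mass = 16.11 × 268.85 = 4331 g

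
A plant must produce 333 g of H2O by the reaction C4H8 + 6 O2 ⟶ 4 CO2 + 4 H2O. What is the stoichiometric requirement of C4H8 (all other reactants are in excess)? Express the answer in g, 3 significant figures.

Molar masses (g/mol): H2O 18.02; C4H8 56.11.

259 g

n(H2O) = 333 / 18.02 = 18.48 mol
n(C4H8) = (1/4) × 18.48 = 4.620 mol
mass = 4.620 × 56.11 = 259.2 g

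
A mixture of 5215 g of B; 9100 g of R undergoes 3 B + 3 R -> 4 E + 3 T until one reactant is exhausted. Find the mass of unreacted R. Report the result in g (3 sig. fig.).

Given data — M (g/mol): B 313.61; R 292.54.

n(B) = 5215 / 313.61 = 16.63 mol
n(R) = 9100 / 292.54 = 31.11 mol
n/ν → B: 5.543, R: 10.37; B is limiting.
R consumed = (3/3) × 16.63 = 16.63 mol
R remaining = 31.11 − 16.63 = 14.48 mol
mass = 14.48 × 292.54 = 4236 g

4240 g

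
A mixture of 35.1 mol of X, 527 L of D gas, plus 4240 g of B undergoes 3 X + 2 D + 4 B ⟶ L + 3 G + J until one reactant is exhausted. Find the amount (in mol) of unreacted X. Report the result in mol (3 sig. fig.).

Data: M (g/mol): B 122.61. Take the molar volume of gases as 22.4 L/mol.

n(X) = 35.10 mol
n(D) = 527.0 / 22.4 = 23.53 mol
n(B) = 4240 / 122.61 = 34.58 mol
n/ν for X = 35.10/3 = 11.70
n/ν for D = 23.53/2 = 11.77
n/ν for B = 34.58/4 = 8.645
Smallest n/ν is B → limiting reagent.
X consumed = (3/4) × 34.58 = 25.94 mol
X remaining = 35.10 − 25.94 = 9.160 mol

9.16 mol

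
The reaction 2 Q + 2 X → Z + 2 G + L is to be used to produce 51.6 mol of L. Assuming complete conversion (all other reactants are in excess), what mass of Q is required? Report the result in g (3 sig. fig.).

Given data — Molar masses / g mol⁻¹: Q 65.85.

n(L) = 51.60 mol
n(Q) = (2/1) × 51.60 = 103.2 mol
mass = 103.2 × 65.85 = 6796 g

6800 g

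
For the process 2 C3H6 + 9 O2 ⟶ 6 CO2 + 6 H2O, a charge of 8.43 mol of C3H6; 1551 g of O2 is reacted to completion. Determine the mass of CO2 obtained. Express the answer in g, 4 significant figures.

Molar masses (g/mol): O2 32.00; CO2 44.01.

n(C3H6) = 8.430 mol
n(O2) = 1551 / 32.00 = 48.47 mol
n/ν for C3H6 = 8.430/2 = 4.215
n/ν for O2 = 48.47/9 = 5.386
Smallest n/ν is C3H6 → limiting reagent.
n(CO2) = (6/2) × 8.430 = 25.29 mol
mass = 25.29 × 44.01 = 1113 g

1113 g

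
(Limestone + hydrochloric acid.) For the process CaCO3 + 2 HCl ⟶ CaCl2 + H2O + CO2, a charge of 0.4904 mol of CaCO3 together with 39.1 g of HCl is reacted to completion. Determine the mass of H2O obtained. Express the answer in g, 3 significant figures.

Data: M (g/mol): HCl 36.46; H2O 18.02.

8.84 g

n(CaCO3) = 0.4904 mol
n(HCl) = 39.10 / 36.46 = 1.072 mol
n/ν → CaCO3: 0.4904, HCl: 0.5360; CaCO3 is limiting.
n(H2O) = (1/1) × 0.4904 = 0.4904 mol
mass = 0.4904 × 18.02 = 8.837 g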